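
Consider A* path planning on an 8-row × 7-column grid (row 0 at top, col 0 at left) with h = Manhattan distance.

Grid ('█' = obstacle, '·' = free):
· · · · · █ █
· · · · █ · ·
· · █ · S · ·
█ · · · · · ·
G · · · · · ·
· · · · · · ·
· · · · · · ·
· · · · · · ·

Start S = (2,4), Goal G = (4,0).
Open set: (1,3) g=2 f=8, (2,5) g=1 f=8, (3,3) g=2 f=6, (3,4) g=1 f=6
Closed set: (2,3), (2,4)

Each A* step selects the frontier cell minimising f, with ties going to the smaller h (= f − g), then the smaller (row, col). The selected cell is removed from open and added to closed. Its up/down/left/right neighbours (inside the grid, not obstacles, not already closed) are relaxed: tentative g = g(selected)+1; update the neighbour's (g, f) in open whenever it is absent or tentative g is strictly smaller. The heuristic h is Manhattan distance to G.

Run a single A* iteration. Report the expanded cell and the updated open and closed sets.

expanded=(3,3); open=[(1,3) g=2 f=8, (2,5) g=1 f=8, (3,2) g=3 f=6, (3,4) g=1 f=6, (4,3) g=3 f=6]; closed=[(2,3), (2,4), (3,3)]

step 1: expand (3,3) (f=6, h=4) → closed; open now [(1,3) g=2 f=8, (2,5) g=1 f=8, (3,2) g=3 f=6, (3,4) g=1 f=6, (4,3) g=3 f=6]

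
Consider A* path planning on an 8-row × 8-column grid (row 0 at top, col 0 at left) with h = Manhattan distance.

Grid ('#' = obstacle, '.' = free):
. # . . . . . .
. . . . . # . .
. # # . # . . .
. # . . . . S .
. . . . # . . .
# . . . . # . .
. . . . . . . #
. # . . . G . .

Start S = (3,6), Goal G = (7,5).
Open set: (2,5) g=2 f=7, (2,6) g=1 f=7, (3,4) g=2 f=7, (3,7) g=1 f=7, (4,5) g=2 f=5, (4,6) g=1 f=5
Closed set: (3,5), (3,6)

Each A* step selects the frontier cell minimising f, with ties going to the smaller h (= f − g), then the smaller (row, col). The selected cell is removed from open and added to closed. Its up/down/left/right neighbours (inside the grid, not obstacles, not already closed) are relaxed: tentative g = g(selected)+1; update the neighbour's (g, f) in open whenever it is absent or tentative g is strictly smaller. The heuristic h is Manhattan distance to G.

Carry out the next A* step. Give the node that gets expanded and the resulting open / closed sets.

expanded=(4,5); open=[(2,5) g=2 f=7, (2,6) g=1 f=7, (3,4) g=2 f=7, (3,7) g=1 f=7, (4,6) g=1 f=5]; closed=[(3,5), (3,6), (4,5)]

step 1: expand (4,5) (f=5, h=3) → closed; open now [(2,5) g=2 f=7, (2,6) g=1 f=7, (3,4) g=2 f=7, (3,7) g=1 f=7, (4,6) g=1 f=5]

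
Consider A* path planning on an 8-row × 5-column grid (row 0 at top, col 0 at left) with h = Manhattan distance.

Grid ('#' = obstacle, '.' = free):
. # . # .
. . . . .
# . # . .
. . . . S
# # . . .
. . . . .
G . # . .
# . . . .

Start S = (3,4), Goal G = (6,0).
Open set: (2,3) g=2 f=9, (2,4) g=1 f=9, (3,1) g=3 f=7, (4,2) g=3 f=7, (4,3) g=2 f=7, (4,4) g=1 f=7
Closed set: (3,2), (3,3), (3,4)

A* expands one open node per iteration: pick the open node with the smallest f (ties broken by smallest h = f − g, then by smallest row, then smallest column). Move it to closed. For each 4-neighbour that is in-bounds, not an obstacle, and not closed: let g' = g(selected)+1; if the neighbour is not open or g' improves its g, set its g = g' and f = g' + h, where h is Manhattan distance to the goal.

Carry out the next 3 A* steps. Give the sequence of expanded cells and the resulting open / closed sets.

step 1: expand (3,1) (f=7, h=4) → closed; open now [(2,1) g=4 f=9, (2,3) g=2 f=9, (2,4) g=1 f=9, (3,0) g=4 f=7, (4,2) g=3 f=7, (4,3) g=2 f=7, (4,4) g=1 f=7]
step 2: expand (3,0) (f=7, h=3) → closed; open now [(2,1) g=4 f=9, (2,3) g=2 f=9, (2,4) g=1 f=9, (4,2) g=3 f=7, (4,3) g=2 f=7, (4,4) g=1 f=7]
step 3: expand (4,2) (f=7, h=4) → closed; open now [(2,1) g=4 f=9, (2,3) g=2 f=9, (2,4) g=1 f=9, (4,3) g=2 f=7, (4,4) g=1 f=7, (5,2) g=4 f=7]

order=[(3,1) → (3,0) → (4,2)]; open=[(2,1) g=4 f=9, (2,3) g=2 f=9, (2,4) g=1 f=9, (4,3) g=2 f=7, (4,4) g=1 f=7, (5,2) g=4 f=7]; closed=[(3,0), (3,1), (3,2), (3,3), (3,4), (4,2)]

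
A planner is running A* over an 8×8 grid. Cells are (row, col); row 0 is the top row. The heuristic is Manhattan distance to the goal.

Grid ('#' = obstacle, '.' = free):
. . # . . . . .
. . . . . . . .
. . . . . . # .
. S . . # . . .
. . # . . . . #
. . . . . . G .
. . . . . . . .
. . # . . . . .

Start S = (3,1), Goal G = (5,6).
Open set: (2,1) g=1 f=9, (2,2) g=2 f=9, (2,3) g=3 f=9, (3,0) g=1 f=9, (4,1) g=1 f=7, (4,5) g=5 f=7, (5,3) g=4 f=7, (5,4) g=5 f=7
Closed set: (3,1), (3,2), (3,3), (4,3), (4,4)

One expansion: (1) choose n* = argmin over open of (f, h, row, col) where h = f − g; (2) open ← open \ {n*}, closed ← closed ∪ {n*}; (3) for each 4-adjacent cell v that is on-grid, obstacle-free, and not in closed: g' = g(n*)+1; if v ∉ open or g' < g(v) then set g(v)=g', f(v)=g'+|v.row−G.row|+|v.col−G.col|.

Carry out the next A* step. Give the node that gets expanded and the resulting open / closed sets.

expanded=(4,5); open=[(2,1) g=1 f=9, (2,2) g=2 f=9, (2,3) g=3 f=9, (3,0) g=1 f=9, (3,5) g=6 f=9, (4,1) g=1 f=7, (4,6) g=6 f=7, (5,3) g=4 f=7, (5,4) g=5 f=7, (5,5) g=6 f=7]; closed=[(3,1), (3,2), (3,3), (4,3), (4,4), (4,5)]

step 1: expand (4,5) (f=7, h=2) → closed; open now [(2,1) g=1 f=9, (2,2) g=2 f=9, (2,3) g=3 f=9, (3,0) g=1 f=9, (3,5) g=6 f=9, (4,1) g=1 f=7, (4,6) g=6 f=7, (5,3) g=4 f=7, (5,4) g=5 f=7, (5,5) g=6 f=7]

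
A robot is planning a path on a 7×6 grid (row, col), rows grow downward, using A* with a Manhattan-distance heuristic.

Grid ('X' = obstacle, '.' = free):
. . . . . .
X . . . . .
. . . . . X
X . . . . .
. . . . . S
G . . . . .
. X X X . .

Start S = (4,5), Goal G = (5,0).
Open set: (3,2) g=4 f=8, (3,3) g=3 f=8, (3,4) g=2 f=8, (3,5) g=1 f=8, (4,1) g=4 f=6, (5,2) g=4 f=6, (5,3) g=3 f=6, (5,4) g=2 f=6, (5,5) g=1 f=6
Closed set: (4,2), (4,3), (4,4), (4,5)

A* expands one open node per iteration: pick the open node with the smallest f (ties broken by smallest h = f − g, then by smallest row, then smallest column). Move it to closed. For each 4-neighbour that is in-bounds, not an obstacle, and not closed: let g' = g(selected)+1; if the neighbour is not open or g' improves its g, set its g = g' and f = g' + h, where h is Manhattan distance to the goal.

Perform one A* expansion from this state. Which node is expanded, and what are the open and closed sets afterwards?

expanded=(4,1); open=[(3,1) g=5 f=8, (3,2) g=4 f=8, (3,3) g=3 f=8, (3,4) g=2 f=8, (3,5) g=1 f=8, (4,0) g=5 f=6, (5,1) g=5 f=6, (5,2) g=4 f=6, (5,3) g=3 f=6, (5,4) g=2 f=6, (5,5) g=1 f=6]; closed=[(4,1), (4,2), (4,3), (4,4), (4,5)]

step 1: expand (4,1) (f=6, h=2) → closed; open now [(3,1) g=5 f=8, (3,2) g=4 f=8, (3,3) g=3 f=8, (3,4) g=2 f=8, (3,5) g=1 f=8, (4,0) g=5 f=6, (5,1) g=5 f=6, (5,2) g=4 f=6, (5,3) g=3 f=6, (5,4) g=2 f=6, (5,5) g=1 f=6]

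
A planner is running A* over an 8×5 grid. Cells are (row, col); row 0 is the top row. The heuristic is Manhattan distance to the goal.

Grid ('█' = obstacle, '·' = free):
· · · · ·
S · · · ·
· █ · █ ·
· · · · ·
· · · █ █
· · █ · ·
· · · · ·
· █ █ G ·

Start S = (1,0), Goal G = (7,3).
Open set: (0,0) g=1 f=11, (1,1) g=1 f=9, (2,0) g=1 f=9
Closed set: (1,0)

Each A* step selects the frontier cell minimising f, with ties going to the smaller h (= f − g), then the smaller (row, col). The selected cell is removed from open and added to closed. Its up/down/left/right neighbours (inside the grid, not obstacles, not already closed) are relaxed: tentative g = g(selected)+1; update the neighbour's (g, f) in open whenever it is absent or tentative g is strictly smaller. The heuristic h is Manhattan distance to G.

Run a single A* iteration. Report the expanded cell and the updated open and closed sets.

step 1: expand (1,1) (f=9, h=8) → closed; open now [(0,0) g=1 f=11, (0,1) g=2 f=11, (1,2) g=2 f=9, (2,0) g=1 f=9]

expanded=(1,1); open=[(0,0) g=1 f=11, (0,1) g=2 f=11, (1,2) g=2 f=9, (2,0) g=1 f=9]; closed=[(1,0), (1,1)]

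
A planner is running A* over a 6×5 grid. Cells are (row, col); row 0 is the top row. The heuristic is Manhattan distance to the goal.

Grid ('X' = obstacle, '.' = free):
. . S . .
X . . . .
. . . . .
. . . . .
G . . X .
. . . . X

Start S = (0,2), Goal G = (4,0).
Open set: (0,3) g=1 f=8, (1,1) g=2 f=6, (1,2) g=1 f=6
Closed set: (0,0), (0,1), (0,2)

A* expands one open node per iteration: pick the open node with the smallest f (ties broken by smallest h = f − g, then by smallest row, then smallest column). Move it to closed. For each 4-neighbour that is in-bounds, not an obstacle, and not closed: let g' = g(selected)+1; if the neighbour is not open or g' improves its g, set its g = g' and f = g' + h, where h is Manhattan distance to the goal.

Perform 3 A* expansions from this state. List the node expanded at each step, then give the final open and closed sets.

step 1: expand (1,1) (f=6, h=4) → closed; open now [(0,3) g=1 f=8, (1,2) g=1 f=6, (2,1) g=3 f=6]
step 2: expand (2,1) (f=6, h=3) → closed; open now [(0,3) g=1 f=8, (1,2) g=1 f=6, (2,0) g=4 f=6, (2,2) g=4 f=8, (3,1) g=4 f=6]
step 3: expand (2,0) (f=6, h=2) → closed; open now [(0,3) g=1 f=8, (1,2) g=1 f=6, (2,2) g=4 f=8, (3,0) g=5 f=6, (3,1) g=4 f=6]

order=[(1,1) → (2,1) → (2,0)]; open=[(0,3) g=1 f=8, (1,2) g=1 f=6, (2,2) g=4 f=8, (3,0) g=5 f=6, (3,1) g=4 f=6]; closed=[(0,0), (0,1), (0,2), (1,1), (2,0), (2,1)]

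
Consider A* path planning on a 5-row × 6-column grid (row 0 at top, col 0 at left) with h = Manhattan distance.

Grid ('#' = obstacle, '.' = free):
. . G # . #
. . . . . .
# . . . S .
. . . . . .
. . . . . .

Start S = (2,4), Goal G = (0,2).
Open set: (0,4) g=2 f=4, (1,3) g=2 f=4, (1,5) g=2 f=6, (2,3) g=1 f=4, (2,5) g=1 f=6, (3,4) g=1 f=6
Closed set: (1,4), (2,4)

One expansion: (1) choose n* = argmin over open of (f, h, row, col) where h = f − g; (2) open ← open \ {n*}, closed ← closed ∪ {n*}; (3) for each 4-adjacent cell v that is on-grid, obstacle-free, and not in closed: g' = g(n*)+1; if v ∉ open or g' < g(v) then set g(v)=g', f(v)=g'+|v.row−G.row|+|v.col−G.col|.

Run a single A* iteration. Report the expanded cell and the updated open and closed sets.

step 1: expand (0,4) (f=4, h=2) → closed; open now [(1,3) g=2 f=4, (1,5) g=2 f=6, (2,3) g=1 f=4, (2,5) g=1 f=6, (3,4) g=1 f=6]

expanded=(0,4); open=[(1,3) g=2 f=4, (1,5) g=2 f=6, (2,3) g=1 f=4, (2,5) g=1 f=6, (3,4) g=1 f=6]; closed=[(0,4), (1,4), (2,4)]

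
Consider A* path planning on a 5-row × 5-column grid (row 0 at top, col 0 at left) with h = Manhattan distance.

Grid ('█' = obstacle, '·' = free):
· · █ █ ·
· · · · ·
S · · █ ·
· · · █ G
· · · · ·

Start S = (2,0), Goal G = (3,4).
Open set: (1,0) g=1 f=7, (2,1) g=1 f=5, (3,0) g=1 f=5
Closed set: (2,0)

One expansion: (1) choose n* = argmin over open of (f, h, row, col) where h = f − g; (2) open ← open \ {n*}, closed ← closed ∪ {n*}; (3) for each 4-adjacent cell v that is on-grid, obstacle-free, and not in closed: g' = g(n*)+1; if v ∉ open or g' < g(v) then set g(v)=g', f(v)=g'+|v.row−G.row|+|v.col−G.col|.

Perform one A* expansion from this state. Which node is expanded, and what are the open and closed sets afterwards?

step 1: expand (2,1) (f=5, h=4) → closed; open now [(1,0) g=1 f=7, (1,1) g=2 f=7, (2,2) g=2 f=5, (3,0) g=1 f=5, (3,1) g=2 f=5]

expanded=(2,1); open=[(1,0) g=1 f=7, (1,1) g=2 f=7, (2,2) g=2 f=5, (3,0) g=1 f=5, (3,1) g=2 f=5]; closed=[(2,0), (2,1)]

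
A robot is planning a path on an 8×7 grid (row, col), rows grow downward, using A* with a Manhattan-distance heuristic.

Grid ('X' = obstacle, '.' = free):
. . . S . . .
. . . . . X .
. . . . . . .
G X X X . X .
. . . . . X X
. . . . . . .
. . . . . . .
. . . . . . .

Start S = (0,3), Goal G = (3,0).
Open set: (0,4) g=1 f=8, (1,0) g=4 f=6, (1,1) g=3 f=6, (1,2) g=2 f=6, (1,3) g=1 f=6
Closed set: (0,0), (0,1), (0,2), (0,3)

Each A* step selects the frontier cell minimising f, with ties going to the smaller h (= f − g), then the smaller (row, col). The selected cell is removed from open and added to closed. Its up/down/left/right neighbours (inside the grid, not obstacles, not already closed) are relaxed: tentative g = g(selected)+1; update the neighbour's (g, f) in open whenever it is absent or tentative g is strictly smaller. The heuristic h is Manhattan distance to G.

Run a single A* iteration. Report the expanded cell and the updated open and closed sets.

step 1: expand (1,0) (f=6, h=2) → closed; open now [(0,4) g=1 f=8, (1,1) g=3 f=6, (1,2) g=2 f=6, (1,3) g=1 f=6, (2,0) g=5 f=6]

expanded=(1,0); open=[(0,4) g=1 f=8, (1,1) g=3 f=6, (1,2) g=2 f=6, (1,3) g=1 f=6, (2,0) g=5 f=6]; closed=[(0,0), (0,1), (0,2), (0,3), (1,0)]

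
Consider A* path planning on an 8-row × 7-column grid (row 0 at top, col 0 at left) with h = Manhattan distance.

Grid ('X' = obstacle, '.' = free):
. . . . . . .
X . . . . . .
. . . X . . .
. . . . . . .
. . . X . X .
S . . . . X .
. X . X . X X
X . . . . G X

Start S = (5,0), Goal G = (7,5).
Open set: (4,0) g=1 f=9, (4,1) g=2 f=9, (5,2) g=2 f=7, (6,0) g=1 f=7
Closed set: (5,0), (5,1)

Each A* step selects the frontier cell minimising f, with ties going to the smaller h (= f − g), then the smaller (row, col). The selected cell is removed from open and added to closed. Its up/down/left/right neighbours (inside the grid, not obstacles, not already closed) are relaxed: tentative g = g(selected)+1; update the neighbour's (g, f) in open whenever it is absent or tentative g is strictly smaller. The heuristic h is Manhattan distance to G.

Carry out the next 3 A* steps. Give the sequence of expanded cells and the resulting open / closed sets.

order=[(5,2) → (5,3) → (5,4)]; open=[(4,0) g=1 f=9, (4,1) g=2 f=9, (4,2) g=3 f=9, (4,4) g=5 f=9, (6,0) g=1 f=7, (6,2) g=3 f=7, (6,4) g=5 f=7]; closed=[(5,0), (5,1), (5,2), (5,3), (5,4)]

step 1: expand (5,2) (f=7, h=5) → closed; open now [(4,0) g=1 f=9, (4,1) g=2 f=9, (4,2) g=3 f=9, (5,3) g=3 f=7, (6,0) g=1 f=7, (6,2) g=3 f=7]
step 2: expand (5,3) (f=7, h=4) → closed; open now [(4,0) g=1 f=9, (4,1) g=2 f=9, (4,2) g=3 f=9, (5,4) g=4 f=7, (6,0) g=1 f=7, (6,2) g=3 f=7]
step 3: expand (5,4) (f=7, h=3) → closed; open now [(4,0) g=1 f=9, (4,1) g=2 f=9, (4,2) g=3 f=9, (4,4) g=5 f=9, (6,0) g=1 f=7, (6,2) g=3 f=7, (6,4) g=5 f=7]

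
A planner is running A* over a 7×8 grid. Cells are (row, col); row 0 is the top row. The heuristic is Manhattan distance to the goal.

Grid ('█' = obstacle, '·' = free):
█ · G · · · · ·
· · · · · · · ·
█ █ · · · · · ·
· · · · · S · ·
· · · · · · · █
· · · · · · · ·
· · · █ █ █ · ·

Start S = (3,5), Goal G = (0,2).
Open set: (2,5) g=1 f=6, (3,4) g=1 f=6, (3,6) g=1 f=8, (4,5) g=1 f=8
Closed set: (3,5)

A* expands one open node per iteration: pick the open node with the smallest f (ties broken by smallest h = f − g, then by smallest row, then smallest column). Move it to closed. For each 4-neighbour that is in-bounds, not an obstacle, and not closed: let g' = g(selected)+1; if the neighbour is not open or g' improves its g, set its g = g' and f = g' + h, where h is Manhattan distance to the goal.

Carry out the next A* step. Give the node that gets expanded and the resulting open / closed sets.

step 1: expand (2,5) (f=6, h=5) → closed; open now [(1,5) g=2 f=6, (2,4) g=2 f=6, (2,6) g=2 f=8, (3,4) g=1 f=6, (3,6) g=1 f=8, (4,5) g=1 f=8]

expanded=(2,5); open=[(1,5) g=2 f=6, (2,4) g=2 f=6, (2,6) g=2 f=8, (3,4) g=1 f=6, (3,6) g=1 f=8, (4,5) g=1 f=8]; closed=[(2,5), (3,5)]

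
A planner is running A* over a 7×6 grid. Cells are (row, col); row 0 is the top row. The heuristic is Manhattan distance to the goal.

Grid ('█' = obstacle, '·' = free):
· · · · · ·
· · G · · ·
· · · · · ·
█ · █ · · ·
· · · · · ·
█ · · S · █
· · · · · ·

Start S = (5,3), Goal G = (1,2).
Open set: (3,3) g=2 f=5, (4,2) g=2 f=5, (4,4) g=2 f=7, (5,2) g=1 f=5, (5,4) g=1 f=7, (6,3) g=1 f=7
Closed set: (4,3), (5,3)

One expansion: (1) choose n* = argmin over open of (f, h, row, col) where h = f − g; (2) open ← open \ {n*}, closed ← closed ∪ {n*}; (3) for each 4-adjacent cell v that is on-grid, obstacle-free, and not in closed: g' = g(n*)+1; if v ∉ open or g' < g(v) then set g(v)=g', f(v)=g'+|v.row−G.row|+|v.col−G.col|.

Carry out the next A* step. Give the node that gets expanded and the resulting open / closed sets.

step 1: expand (3,3) (f=5, h=3) → closed; open now [(2,3) g=3 f=5, (3,4) g=3 f=7, (4,2) g=2 f=5, (4,4) g=2 f=7, (5,2) g=1 f=5, (5,4) g=1 f=7, (6,3) g=1 f=7]

expanded=(3,3); open=[(2,3) g=3 f=5, (3,4) g=3 f=7, (4,2) g=2 f=5, (4,4) g=2 f=7, (5,2) g=1 f=5, (5,4) g=1 f=7, (6,3) g=1 f=7]; closed=[(3,3), (4,3), (5,3)]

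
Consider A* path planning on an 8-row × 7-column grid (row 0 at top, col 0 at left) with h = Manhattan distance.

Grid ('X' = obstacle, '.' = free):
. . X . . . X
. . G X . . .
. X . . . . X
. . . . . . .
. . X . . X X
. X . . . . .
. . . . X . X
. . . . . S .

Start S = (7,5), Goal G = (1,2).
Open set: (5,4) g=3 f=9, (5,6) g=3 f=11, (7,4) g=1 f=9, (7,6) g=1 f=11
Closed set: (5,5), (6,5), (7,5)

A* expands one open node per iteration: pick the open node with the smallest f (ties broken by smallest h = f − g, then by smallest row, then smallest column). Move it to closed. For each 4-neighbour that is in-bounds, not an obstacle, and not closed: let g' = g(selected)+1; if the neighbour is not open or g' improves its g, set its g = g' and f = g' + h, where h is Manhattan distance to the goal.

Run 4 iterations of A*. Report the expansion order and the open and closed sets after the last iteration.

step 1: expand (5,4) (f=9, h=6) → closed; open now [(4,4) g=4 f=9, (5,3) g=4 f=9, (5,6) g=3 f=11, (7,4) g=1 f=9, (7,6) g=1 f=11]
step 2: expand (4,4) (f=9, h=5) → closed; open now [(3,4) g=5 f=9, (4,3) g=5 f=9, (5,3) g=4 f=9, (5,6) g=3 f=11, (7,4) g=1 f=9, (7,6) g=1 f=11]
step 3: expand (3,4) (f=9, h=4) → closed; open now [(2,4) g=6 f=9, (3,3) g=6 f=9, (3,5) g=6 f=11, (4,3) g=5 f=9, (5,3) g=4 f=9, (5,6) g=3 f=11, (7,4) g=1 f=9, (7,6) g=1 f=11]
step 4: expand (2,4) (f=9, h=3) → closed; open now [(1,4) g=7 f=9, (2,3) g=7 f=9, (2,5) g=7 f=11, (3,3) g=6 f=9, (3,5) g=6 f=11, (4,3) g=5 f=9, (5,3) g=4 f=9, (5,6) g=3 f=11, (7,4) g=1 f=9, (7,6) g=1 f=11]

order=[(5,4) → (4,4) → (3,4) → (2,4)]; open=[(1,4) g=7 f=9, (2,3) g=7 f=9, (2,5) g=7 f=11, (3,3) g=6 f=9, (3,5) g=6 f=11, (4,3) g=5 f=9, (5,3) g=4 f=9, (5,6) g=3 f=11, (7,4) g=1 f=9, (7,6) g=1 f=11]; closed=[(2,4), (3,4), (4,4), (5,4), (5,5), (6,5), (7,5)]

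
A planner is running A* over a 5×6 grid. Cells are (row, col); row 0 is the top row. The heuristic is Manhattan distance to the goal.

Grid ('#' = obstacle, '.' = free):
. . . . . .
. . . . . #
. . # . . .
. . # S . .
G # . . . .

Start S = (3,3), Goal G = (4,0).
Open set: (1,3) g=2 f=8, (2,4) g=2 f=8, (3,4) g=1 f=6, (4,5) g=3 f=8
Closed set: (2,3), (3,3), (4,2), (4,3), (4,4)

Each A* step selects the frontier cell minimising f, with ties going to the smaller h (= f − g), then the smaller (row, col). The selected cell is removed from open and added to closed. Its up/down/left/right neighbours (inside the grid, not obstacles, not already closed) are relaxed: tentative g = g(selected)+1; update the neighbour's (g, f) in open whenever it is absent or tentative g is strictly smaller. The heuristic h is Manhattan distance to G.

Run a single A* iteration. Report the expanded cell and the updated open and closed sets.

expanded=(3,4); open=[(1,3) g=2 f=8, (2,4) g=2 f=8, (3,5) g=2 f=8, (4,5) g=3 f=8]; closed=[(2,3), (3,3), (3,4), (4,2), (4,3), (4,4)]

step 1: expand (3,4) (f=6, h=5) → closed; open now [(1,3) g=2 f=8, (2,4) g=2 f=8, (3,5) g=2 f=8, (4,5) g=3 f=8]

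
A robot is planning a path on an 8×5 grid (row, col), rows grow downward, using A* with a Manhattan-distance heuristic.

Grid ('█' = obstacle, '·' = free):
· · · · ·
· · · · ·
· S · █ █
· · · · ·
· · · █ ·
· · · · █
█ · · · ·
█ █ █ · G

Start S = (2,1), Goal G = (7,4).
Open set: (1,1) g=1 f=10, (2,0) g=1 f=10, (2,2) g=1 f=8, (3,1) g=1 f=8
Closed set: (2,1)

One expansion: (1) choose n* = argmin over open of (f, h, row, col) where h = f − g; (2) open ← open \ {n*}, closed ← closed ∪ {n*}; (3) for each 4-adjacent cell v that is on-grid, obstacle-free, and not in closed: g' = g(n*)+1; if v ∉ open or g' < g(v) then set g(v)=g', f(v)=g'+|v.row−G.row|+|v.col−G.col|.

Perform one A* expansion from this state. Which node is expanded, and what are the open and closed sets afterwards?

step 1: expand (2,2) (f=8, h=7) → closed; open now [(1,1) g=1 f=10, (1,2) g=2 f=10, (2,0) g=1 f=10, (3,1) g=1 f=8, (3,2) g=2 f=8]

expanded=(2,2); open=[(1,1) g=1 f=10, (1,2) g=2 f=10, (2,0) g=1 f=10, (3,1) g=1 f=8, (3,2) g=2 f=8]; closed=[(2,1), (2,2)]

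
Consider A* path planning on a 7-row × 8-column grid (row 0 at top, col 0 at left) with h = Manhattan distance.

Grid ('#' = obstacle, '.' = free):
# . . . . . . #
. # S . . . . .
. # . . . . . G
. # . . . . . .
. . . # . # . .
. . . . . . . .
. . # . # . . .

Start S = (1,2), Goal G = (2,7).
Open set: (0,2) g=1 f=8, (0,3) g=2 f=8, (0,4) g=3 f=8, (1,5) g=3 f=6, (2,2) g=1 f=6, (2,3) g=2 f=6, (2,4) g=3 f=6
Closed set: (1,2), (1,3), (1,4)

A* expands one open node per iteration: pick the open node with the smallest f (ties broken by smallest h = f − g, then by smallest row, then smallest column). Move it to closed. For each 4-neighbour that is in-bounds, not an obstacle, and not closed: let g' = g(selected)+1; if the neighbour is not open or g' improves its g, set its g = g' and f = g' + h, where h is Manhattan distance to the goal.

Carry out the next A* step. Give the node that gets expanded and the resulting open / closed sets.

step 1: expand (1,5) (f=6, h=3) → closed; open now [(0,2) g=1 f=8, (0,3) g=2 f=8, (0,4) g=3 f=8, (0,5) g=4 f=8, (1,6) g=4 f=6, (2,2) g=1 f=6, (2,3) g=2 f=6, (2,4) g=3 f=6, (2,5) g=4 f=6]

expanded=(1,5); open=[(0,2) g=1 f=8, (0,3) g=2 f=8, (0,4) g=3 f=8, (0,5) g=4 f=8, (1,6) g=4 f=6, (2,2) g=1 f=6, (2,3) g=2 f=6, (2,4) g=3 f=6, (2,5) g=4 f=6]; closed=[(1,2), (1,3), (1,4), (1,5)]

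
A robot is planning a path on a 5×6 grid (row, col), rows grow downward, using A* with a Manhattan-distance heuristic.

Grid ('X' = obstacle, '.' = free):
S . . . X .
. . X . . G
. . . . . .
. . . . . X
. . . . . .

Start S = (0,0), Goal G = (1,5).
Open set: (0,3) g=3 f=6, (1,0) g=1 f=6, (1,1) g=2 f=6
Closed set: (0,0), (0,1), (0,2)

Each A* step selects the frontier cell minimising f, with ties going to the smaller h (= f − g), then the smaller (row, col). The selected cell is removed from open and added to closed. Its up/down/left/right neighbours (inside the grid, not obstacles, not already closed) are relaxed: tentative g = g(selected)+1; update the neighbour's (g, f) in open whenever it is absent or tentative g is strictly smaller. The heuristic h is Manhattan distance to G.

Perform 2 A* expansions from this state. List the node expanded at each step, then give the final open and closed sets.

step 1: expand (0,3) (f=6, h=3) → closed; open now [(1,0) g=1 f=6, (1,1) g=2 f=6, (1,3) g=4 f=6]
step 2: expand (1,3) (f=6, h=2) → closed; open now [(1,0) g=1 f=6, (1,1) g=2 f=6, (1,4) g=5 f=6, (2,3) g=5 f=8]

order=[(0,3) → (1,3)]; open=[(1,0) g=1 f=6, (1,1) g=2 f=6, (1,4) g=5 f=6, (2,3) g=5 f=8]; closed=[(0,0), (0,1), (0,2), (0,3), (1,3)]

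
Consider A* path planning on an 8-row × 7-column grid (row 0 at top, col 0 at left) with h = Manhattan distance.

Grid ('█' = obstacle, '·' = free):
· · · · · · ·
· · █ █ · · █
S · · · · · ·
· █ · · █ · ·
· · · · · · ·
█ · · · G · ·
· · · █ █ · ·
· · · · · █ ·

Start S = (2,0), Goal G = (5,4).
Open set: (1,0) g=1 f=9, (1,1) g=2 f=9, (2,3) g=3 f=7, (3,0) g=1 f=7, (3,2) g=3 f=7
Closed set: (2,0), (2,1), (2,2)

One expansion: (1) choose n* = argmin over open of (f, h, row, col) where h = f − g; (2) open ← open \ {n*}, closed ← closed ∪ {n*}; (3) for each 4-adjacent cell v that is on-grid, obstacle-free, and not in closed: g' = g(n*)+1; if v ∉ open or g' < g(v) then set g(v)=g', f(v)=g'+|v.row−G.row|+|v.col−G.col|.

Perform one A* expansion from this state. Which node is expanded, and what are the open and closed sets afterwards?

step 1: expand (2,3) (f=7, h=4) → closed; open now [(1,0) g=1 f=9, (1,1) g=2 f=9, (2,4) g=4 f=7, (3,0) g=1 f=7, (3,2) g=3 f=7, (3,3) g=4 f=7]

expanded=(2,3); open=[(1,0) g=1 f=9, (1,1) g=2 f=9, (2,4) g=4 f=7, (3,0) g=1 f=7, (3,2) g=3 f=7, (3,3) g=4 f=7]; closed=[(2,0), (2,1), (2,2), (2,3)]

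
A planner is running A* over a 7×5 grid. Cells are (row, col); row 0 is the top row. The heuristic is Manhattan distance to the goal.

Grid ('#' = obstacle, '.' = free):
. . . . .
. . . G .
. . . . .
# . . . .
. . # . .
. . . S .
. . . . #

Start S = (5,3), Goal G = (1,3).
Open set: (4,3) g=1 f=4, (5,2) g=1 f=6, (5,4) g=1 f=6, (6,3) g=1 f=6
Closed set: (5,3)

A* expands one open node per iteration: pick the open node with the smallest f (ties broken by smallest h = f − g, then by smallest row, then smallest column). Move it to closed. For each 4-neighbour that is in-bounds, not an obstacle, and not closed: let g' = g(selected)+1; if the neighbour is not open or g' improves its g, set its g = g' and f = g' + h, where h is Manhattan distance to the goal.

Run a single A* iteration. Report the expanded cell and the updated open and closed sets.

step 1: expand (4,3) (f=4, h=3) → closed; open now [(3,3) g=2 f=4, (4,4) g=2 f=6, (5,2) g=1 f=6, (5,4) g=1 f=6, (6,3) g=1 f=6]

expanded=(4,3); open=[(3,3) g=2 f=4, (4,4) g=2 f=6, (5,2) g=1 f=6, (5,4) g=1 f=6, (6,3) g=1 f=6]; closed=[(4,3), (5,3)]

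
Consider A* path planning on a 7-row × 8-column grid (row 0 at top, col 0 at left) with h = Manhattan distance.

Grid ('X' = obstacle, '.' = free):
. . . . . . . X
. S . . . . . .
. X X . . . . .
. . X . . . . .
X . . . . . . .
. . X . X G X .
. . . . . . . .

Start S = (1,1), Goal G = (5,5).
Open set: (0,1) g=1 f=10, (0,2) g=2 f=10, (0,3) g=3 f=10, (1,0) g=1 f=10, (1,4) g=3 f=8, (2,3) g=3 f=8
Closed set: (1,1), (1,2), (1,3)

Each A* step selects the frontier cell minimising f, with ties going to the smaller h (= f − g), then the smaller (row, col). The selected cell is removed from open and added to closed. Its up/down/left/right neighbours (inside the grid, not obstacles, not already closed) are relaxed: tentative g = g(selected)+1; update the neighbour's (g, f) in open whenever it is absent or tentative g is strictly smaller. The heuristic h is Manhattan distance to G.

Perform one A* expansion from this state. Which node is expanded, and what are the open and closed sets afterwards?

step 1: expand (1,4) (f=8, h=5) → closed; open now [(0,1) g=1 f=10, (0,2) g=2 f=10, (0,3) g=3 f=10, (0,4) g=4 f=10, (1,0) g=1 f=10, (1,5) g=4 f=8, (2,3) g=3 f=8, (2,4) g=4 f=8]

expanded=(1,4); open=[(0,1) g=1 f=10, (0,2) g=2 f=10, (0,3) g=3 f=10, (0,4) g=4 f=10, (1,0) g=1 f=10, (1,5) g=4 f=8, (2,3) g=3 f=8, (2,4) g=4 f=8]; closed=[(1,1), (1,2), (1,3), (1,4)]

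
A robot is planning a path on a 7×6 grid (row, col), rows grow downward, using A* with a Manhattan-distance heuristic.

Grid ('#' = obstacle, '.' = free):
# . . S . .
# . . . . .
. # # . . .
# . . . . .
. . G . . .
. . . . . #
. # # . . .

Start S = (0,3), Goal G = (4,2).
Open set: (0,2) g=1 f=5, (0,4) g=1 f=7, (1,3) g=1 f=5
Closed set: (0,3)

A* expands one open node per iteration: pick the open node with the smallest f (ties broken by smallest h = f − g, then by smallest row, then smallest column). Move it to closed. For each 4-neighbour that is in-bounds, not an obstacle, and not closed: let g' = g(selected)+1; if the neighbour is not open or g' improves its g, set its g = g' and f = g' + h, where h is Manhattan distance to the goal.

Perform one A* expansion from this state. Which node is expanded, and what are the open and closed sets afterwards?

expanded=(0,2); open=[(0,1) g=2 f=7, (0,4) g=1 f=7, (1,2) g=2 f=5, (1,3) g=1 f=5]; closed=[(0,2), (0,3)]

step 1: expand (0,2) (f=5, h=4) → closed; open now [(0,1) g=2 f=7, (0,4) g=1 f=7, (1,2) g=2 f=5, (1,3) g=1 f=5]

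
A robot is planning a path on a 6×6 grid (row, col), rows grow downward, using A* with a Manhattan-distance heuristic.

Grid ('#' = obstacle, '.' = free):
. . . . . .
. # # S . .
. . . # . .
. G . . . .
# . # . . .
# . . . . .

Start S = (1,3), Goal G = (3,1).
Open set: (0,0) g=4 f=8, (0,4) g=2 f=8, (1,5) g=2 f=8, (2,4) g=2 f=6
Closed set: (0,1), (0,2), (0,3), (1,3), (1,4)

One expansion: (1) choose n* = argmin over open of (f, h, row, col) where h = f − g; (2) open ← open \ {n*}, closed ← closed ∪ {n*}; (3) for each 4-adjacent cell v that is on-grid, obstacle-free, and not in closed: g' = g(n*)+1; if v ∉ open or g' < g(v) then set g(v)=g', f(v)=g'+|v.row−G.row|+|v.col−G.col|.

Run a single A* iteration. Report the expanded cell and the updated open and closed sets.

step 1: expand (2,4) (f=6, h=4) → closed; open now [(0,0) g=4 f=8, (0,4) g=2 f=8, (1,5) g=2 f=8, (2,5) g=3 f=8, (3,4) g=3 f=6]

expanded=(2,4); open=[(0,0) g=4 f=8, (0,4) g=2 f=8, (1,5) g=2 f=8, (2,5) g=3 f=8, (3,4) g=3 f=6]; closed=[(0,1), (0,2), (0,3), (1,3), (1,4), (2,4)]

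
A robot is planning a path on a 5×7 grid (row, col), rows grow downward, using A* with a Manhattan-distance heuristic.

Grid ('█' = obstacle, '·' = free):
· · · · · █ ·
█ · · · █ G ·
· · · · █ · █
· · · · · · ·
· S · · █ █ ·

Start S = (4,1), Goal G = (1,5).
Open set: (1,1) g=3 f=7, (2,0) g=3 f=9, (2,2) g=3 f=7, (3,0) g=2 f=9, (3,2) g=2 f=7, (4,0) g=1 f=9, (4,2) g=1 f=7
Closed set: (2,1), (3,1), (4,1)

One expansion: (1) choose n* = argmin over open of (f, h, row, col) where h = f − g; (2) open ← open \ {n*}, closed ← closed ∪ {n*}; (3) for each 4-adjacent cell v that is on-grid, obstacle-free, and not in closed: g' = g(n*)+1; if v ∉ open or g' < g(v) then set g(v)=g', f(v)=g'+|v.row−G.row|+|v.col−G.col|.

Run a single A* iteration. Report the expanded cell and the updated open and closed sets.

step 1: expand (1,1) (f=7, h=4) → closed; open now [(0,1) g=4 f=9, (1,2) g=4 f=7, (2,0) g=3 f=9, (2,2) g=3 f=7, (3,0) g=2 f=9, (3,2) g=2 f=7, (4,0) g=1 f=9, (4,2) g=1 f=7]

expanded=(1,1); open=[(0,1) g=4 f=9, (1,2) g=4 f=7, (2,0) g=3 f=9, (2,2) g=3 f=7, (3,0) g=2 f=9, (3,2) g=2 f=7, (4,0) g=1 f=9, (4,2) g=1 f=7]; closed=[(1,1), (2,1), (3,1), (4,1)]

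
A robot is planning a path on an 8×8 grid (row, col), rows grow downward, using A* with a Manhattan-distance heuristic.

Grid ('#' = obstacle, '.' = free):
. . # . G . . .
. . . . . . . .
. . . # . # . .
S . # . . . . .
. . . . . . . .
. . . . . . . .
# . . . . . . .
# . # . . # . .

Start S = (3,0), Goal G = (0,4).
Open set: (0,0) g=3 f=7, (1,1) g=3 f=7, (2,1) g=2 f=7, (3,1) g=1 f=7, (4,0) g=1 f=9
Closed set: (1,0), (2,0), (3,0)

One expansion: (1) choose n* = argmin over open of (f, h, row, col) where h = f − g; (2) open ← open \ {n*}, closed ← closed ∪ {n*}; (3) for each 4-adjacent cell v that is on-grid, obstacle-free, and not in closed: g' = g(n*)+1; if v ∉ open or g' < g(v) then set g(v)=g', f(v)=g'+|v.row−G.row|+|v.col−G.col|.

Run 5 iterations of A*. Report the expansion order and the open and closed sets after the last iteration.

order=[(0,0) → (0,1) → (1,1) → (1,2) → (1,3)]; open=[(0,3) g=6 f=7, (1,4) g=6 f=7, (2,1) g=2 f=7, (2,2) g=5 f=9, (3,1) g=1 f=7, (4,0) g=1 f=9]; closed=[(0,0), (0,1), (1,0), (1,1), (1,2), (1,3), (2,0), (3,0)]

step 1: expand (0,0) (f=7, h=4) → closed; open now [(0,1) g=4 f=7, (1,1) g=3 f=7, (2,1) g=2 f=7, (3,1) g=1 f=7, (4,0) g=1 f=9]
step 2: expand (0,1) (f=7, h=3) → closed; open now [(1,1) g=3 f=7, (2,1) g=2 f=7, (3,1) g=1 f=7, (4,0) g=1 f=9]
step 3: expand (1,1) (f=7, h=4) → closed; open now [(1,2) g=4 f=7, (2,1) g=2 f=7, (3,1) g=1 f=7, (4,0) g=1 f=9]
step 4: expand (1,2) (f=7, h=3) → closed; open now [(1,3) g=5 f=7, (2,1) g=2 f=7, (2,2) g=5 f=9, (3,1) g=1 f=7, (4,0) g=1 f=9]
step 5: expand (1,3) (f=7, h=2) → closed; open now [(0,3) g=6 f=7, (1,4) g=6 f=7, (2,1) g=2 f=7, (2,2) g=5 f=9, (3,1) g=1 f=7, (4,0) g=1 f=9]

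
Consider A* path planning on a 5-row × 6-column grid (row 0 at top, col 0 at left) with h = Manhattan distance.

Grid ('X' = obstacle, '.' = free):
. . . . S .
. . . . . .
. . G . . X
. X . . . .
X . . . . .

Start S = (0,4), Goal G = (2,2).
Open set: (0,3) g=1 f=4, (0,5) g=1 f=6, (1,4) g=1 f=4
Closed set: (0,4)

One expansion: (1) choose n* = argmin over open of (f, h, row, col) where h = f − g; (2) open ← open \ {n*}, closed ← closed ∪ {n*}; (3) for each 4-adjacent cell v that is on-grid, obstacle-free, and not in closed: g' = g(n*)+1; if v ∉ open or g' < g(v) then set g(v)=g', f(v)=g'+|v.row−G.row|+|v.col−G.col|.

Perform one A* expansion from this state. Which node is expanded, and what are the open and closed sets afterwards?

step 1: expand (0,3) (f=4, h=3) → closed; open now [(0,2) g=2 f=4, (0,5) g=1 f=6, (1,3) g=2 f=4, (1,4) g=1 f=4]

expanded=(0,3); open=[(0,2) g=2 f=4, (0,5) g=1 f=6, (1,3) g=2 f=4, (1,4) g=1 f=4]; closed=[(0,3), (0,4)]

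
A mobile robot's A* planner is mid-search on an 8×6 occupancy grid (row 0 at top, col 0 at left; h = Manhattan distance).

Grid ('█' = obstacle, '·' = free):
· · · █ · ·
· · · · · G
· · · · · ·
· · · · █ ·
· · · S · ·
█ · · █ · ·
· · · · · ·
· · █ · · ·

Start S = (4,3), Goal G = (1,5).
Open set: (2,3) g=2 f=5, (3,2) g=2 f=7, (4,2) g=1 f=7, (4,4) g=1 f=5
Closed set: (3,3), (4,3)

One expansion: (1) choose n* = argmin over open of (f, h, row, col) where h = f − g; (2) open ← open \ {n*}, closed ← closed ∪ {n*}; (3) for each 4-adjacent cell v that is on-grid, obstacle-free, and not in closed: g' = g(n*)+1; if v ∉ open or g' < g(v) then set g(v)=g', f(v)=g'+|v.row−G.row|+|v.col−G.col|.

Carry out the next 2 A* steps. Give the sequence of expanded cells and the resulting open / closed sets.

step 1: expand (2,3) (f=5, h=3) → closed; open now [(1,3) g=3 f=5, (2,2) g=3 f=7, (2,4) g=3 f=5, (3,2) g=2 f=7, (4,2) g=1 f=7, (4,4) g=1 f=5]
step 2: expand (1,3) (f=5, h=2) → closed; open now [(1,2) g=4 f=7, (1,4) g=4 f=5, (2,2) g=3 f=7, (2,4) g=3 f=5, (3,2) g=2 f=7, (4,2) g=1 f=7, (4,4) g=1 f=5]

order=[(2,3) → (1,3)]; open=[(1,2) g=4 f=7, (1,4) g=4 f=5, (2,2) g=3 f=7, (2,4) g=3 f=5, (3,2) g=2 f=7, (4,2) g=1 f=7, (4,4) g=1 f=5]; closed=[(1,3), (2,3), (3,3), (4,3)]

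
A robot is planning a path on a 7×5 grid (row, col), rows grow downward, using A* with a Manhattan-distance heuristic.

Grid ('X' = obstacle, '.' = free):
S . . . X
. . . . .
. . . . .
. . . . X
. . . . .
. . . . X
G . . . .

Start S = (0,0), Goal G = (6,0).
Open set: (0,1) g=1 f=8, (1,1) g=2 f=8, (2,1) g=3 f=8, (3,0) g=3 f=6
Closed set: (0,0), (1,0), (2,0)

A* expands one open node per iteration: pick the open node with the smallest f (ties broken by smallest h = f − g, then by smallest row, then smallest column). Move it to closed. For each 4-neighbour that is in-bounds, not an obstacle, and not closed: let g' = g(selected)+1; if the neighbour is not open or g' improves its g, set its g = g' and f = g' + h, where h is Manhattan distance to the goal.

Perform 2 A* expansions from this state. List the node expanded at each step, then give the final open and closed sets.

step 1: expand (3,0) (f=6, h=3) → closed; open now [(0,1) g=1 f=8, (1,1) g=2 f=8, (2,1) g=3 f=8, (3,1) g=4 f=8, (4,0) g=4 f=6]
step 2: expand (4,0) (f=6, h=2) → closed; open now [(0,1) g=1 f=8, (1,1) g=2 f=8, (2,1) g=3 f=8, (3,1) g=4 f=8, (4,1) g=5 f=8, (5,0) g=5 f=6]

order=[(3,0) → (4,0)]; open=[(0,1) g=1 f=8, (1,1) g=2 f=8, (2,1) g=3 f=8, (3,1) g=4 f=8, (4,1) g=5 f=8, (5,0) g=5 f=6]; closed=[(0,0), (1,0), (2,0), (3,0), (4,0)]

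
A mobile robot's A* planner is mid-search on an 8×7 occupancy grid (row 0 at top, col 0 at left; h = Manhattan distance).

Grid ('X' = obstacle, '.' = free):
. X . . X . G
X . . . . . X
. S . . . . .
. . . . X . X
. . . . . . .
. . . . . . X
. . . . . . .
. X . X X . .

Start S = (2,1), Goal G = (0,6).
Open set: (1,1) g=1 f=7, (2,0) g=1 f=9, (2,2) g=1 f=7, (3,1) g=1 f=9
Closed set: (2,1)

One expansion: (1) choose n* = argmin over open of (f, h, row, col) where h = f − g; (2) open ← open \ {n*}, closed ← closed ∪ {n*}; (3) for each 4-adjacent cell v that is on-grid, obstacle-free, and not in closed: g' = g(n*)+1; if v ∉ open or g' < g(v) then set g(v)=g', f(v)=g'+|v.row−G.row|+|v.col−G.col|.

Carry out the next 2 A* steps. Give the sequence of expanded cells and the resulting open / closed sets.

order=[(1,1) → (1,2)]; open=[(0,2) g=3 f=7, (1,3) g=3 f=7, (2,0) g=1 f=9, (2,2) g=1 f=7, (3,1) g=1 f=9]; closed=[(1,1), (1,2), (2,1)]

step 1: expand (1,1) (f=7, h=6) → closed; open now [(1,2) g=2 f=7, (2,0) g=1 f=9, (2,2) g=1 f=7, (3,1) g=1 f=9]
step 2: expand (1,2) (f=7, h=5) → closed; open now [(0,2) g=3 f=7, (1,3) g=3 f=7, (2,0) g=1 f=9, (2,2) g=1 f=7, (3,1) g=1 f=9]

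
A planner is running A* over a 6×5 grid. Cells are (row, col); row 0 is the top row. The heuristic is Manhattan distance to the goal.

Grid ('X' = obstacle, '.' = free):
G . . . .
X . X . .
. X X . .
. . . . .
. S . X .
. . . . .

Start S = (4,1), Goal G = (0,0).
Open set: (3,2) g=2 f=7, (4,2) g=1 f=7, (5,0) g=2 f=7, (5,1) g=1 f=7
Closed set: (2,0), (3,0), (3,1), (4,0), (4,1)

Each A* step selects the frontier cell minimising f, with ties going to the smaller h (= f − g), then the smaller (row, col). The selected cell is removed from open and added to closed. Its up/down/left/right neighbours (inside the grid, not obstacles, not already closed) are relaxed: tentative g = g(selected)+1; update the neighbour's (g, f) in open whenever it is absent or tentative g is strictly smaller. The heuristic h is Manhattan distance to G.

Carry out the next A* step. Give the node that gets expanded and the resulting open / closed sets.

expanded=(3,2); open=[(3,3) g=3 f=9, (4,2) g=1 f=7, (5,0) g=2 f=7, (5,1) g=1 f=7]; closed=[(2,0), (3,0), (3,1), (3,2), (4,0), (4,1)]

step 1: expand (3,2) (f=7, h=5) → closed; open now [(3,3) g=3 f=9, (4,2) g=1 f=7, (5,0) g=2 f=7, (5,1) g=1 f=7]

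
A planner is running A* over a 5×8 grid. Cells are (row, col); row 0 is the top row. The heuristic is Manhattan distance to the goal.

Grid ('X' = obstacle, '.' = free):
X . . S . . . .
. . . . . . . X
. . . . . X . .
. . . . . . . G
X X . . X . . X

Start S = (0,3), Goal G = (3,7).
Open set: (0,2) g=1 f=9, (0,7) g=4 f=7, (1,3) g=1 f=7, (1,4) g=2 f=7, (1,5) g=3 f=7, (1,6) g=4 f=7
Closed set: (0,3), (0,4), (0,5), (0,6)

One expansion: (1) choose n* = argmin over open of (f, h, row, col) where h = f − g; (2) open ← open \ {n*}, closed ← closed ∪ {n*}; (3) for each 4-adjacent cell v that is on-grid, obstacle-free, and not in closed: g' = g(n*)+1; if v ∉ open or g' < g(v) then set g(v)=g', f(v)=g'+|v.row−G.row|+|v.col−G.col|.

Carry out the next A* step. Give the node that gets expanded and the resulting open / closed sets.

step 1: expand (0,7) (f=7, h=3) → closed; open now [(0,2) g=1 f=9, (1,3) g=1 f=7, (1,4) g=2 f=7, (1,5) g=3 f=7, (1,6) g=4 f=7]

expanded=(0,7); open=[(0,2) g=1 f=9, (1,3) g=1 f=7, (1,4) g=2 f=7, (1,5) g=3 f=7, (1,6) g=4 f=7]; closed=[(0,3), (0,4), (0,5), (0,6), (0,7)]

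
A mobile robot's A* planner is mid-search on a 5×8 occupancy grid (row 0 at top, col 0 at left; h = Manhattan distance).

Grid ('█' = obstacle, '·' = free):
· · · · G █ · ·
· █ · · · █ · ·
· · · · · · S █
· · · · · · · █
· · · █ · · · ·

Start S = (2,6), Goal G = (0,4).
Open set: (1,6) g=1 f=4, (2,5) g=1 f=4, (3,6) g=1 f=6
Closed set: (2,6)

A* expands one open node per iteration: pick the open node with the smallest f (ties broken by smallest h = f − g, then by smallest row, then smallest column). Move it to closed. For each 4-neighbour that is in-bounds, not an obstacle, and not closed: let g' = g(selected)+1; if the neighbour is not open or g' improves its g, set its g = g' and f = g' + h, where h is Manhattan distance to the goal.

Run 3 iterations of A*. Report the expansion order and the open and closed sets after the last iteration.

order=[(1,6) → (0,6) → (2,5)]; open=[(0,7) g=3 f=6, (1,7) g=2 f=6, (2,4) g=2 f=4, (3,5) g=2 f=6, (3,6) g=1 f=6]; closed=[(0,6), (1,6), (2,5), (2,6)]

step 1: expand (1,6) (f=4, h=3) → closed; open now [(0,6) g=2 f=4, (1,7) g=2 f=6, (2,5) g=1 f=4, (3,6) g=1 f=6]
step 2: expand (0,6) (f=4, h=2) → closed; open now [(0,7) g=3 f=6, (1,7) g=2 f=6, (2,5) g=1 f=4, (3,6) g=1 f=6]
step 3: expand (2,5) (f=4, h=3) → closed; open now [(0,7) g=3 f=6, (1,7) g=2 f=6, (2,4) g=2 f=4, (3,5) g=2 f=6, (3,6) g=1 f=6]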